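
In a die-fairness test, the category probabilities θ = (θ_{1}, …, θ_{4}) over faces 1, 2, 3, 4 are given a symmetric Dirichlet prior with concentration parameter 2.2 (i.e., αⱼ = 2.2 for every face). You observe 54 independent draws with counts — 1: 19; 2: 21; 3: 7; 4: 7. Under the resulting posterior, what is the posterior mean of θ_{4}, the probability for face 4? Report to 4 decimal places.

0.1465

The Dirichlet prior is conjugate to the Multinomial likelihood: each posterior αⱼ = prior αⱼ + observed count nⱼ.
Posterior concentration: (21.2, 23.2, 9.2, 9.2), total = 62.8.
E[θ_{4}|data] = α_{4}/Σα = 9.2/62.8 = 0.1465.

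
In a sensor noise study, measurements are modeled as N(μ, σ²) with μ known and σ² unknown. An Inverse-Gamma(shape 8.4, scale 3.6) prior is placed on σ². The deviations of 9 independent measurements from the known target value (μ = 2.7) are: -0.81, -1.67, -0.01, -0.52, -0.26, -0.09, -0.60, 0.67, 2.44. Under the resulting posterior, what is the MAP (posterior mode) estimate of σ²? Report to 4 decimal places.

0.6386

With known mean μ and an Inverse-Gamma(α, β) prior on σ², the Normal likelihood is conjugate: posterior is Inv-Gamma(α + n/2, β + Σ(xᵢ−μ)²/2).
Σ(xᵢ−μ)² = (-0.81)² + (-1.67)² + (-0.01)² + (-0.52)² + (-0.26)² + (-0.09)² + (-0.60)² + (0.67)² + (2.44)² = 10.5537.
Posterior: Inv-Gamma(8.4 + 9/2, 3.6 + 10.5537/2) = Inv-Gamma(12.90, 8.87685).
Mode = β/(α+1) = 8.87685/13.90 = 0.6386.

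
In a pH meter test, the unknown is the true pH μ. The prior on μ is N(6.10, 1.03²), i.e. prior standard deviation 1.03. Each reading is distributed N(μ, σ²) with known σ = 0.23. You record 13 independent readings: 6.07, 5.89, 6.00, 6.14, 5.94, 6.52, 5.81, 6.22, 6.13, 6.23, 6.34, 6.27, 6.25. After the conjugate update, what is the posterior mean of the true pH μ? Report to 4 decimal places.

For Normal data with known variance σ², a Normal(μ₀, σ₀²) prior on μ is conjugate. Posterior precision = 1/σ₀² + n/σ²; posterior mean is the precision-weighted average of μ₀ and x̄.
Σxᵢ = 6.07 + 5.89 + 6.00 + 6.14 + 5.94 + 6.52 + 5.81 + 6.22 + 6.13 + 6.23 + 6.34 + 6.27 + 6.25 = 79.81, so n·x̄ = 79.81.
σ₀² = 1.03² = 1.0609, σ² = 0.23² = 0.0529; σ² + n·σ₀² = 0.0529 + 13·1.0609 = 13.8446.
Posterior mean = (μ₀/σ₀² + n·x̄/σ²)/(1/σ₀² + n/σ²) = (σ²·μ₀ + σ₀²·n·x̄)/(σ² + n·σ₀²) = (0.0529·6.10 + 1.0609·79.81)/13.8446 = 84.993119/13.8446 = 6.1391.

6.1391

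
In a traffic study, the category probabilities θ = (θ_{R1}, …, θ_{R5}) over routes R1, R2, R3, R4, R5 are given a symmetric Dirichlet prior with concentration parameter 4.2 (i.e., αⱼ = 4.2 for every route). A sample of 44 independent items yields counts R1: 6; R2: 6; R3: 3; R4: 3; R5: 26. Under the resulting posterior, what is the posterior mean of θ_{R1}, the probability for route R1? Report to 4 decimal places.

0.1569

The Dirichlet prior is conjugate to the Multinomial likelihood: each posterior αⱼ = prior αⱼ + observed count nⱼ.
Posterior concentration: (10.2, 10.2, 7.2, 7.2, 30.2), total = 65.0.
E[θ_{R1}|data] = α_{R1}/Σα = 10.2/65.0 = 0.1569.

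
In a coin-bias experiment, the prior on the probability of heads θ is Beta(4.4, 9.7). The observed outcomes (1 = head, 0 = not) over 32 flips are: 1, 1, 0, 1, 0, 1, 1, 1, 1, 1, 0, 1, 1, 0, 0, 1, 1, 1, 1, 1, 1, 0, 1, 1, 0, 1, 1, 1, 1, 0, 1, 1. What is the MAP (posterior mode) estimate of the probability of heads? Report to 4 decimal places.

0.6213

The Beta prior is conjugate to a Binomial/Bernoulli likelihood; the update adds successes to α and failures to β.
Posterior: Beta(α+k, β+n−k) = Beta(4.4+24, 9.7+8) = Beta(28.4, 17.7).
Mode of Beta(a,b) for a,b>1 is (a−1)/(a+b−2) = 27.4/44.1 = 0.6213.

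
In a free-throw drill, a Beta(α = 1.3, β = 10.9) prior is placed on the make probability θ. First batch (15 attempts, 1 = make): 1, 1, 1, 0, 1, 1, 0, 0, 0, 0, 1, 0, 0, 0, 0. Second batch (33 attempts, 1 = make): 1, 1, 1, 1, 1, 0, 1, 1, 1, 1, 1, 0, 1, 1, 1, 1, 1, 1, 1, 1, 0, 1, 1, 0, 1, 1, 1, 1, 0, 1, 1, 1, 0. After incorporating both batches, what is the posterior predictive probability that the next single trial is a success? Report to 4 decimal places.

0.5698

The Beta prior is conjugate to a Binomial/Bernoulli likelihood; the update adds successes to α and failures to β.
After batch 1: Beta(1.3+6, 10.9+9) = Beta(7.3, 19.9).
After batch 2: Beta(7.3+27, 19.9+6) = Beta(34.3, 25.9).
For a single future Bernoulli trial, P(success | data) = α/(α+β) = 0.5698.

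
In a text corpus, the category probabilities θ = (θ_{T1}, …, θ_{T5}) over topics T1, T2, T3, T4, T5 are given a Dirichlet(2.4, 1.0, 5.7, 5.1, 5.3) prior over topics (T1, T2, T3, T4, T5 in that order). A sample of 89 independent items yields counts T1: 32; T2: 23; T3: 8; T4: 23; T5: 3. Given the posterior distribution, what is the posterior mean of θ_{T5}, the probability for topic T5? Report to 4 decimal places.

The Dirichlet prior is conjugate to the Multinomial likelihood: each posterior αⱼ = prior αⱼ + observed count nⱼ.
Posterior concentration: (34.4, 24.0, 13.7, 28.1, 8.3), total = 108.5.
E[θ_{T5}|data] = α_{T5}/Σα = 8.3/108.5 = 0.0765.

0.0765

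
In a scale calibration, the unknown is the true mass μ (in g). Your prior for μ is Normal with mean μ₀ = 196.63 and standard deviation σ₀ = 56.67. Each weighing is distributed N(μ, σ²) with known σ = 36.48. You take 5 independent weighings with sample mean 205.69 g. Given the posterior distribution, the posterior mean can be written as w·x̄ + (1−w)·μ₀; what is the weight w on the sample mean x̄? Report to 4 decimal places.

0.9235

For Normal data with known variance σ², a Normal(μ₀, σ₀²) prior on μ is conjugate. Posterior precision = 1/σ₀² + n/σ²; posterior mean is the precision-weighted average of μ₀ and x̄.
σ₀² = 56.67² = 3211.4889, σ² = 36.48² = 1330.7904. Prior precision 1/σ₀² = 1/3211.4889; data precision n/σ² = 5/1330.7904.
w = (n/σ²)/(1/σ₀² + n/σ²) = n·σ₀²/(σ² + n·σ₀²) = 5·3211.4889/(1330.7904 + 5·3211.4889) = 16057.4445/17388.2349 = 0.9235.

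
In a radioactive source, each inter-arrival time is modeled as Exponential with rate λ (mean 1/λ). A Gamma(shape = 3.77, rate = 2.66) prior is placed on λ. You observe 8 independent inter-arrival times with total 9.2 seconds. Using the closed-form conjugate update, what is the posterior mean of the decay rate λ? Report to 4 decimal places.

With a Gamma(shape α, rate β) prior on the exponential rate λ, the posterior after n observations with total T = Σxᵢ is Gamma(α+n, β+T).
Posterior: Gamma(3.77+8, 2.66+9.2) = Gamma(11.77, 11.86).
Posterior mean of λ = α/β = 11.77/11.86 = 0.9924.

0.9924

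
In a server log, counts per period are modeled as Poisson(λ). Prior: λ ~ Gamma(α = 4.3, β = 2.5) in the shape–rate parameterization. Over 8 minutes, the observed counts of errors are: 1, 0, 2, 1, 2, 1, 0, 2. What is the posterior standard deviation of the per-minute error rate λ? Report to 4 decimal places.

0.3473

With a Gamma(shape α, rate β) prior, the Poisson likelihood is conjugate: the posterior is Gamma(α + ΣXᵢ, β + n).
Sum of counts S = 9 over n = 8 minutes.
Posterior: Gamma(α+S, β+n) = Gamma(4.3+9, 2.5+8) = Gamma(13.3, 10.5).
SD = √α/β = √13.3/10.5 = 0.3473.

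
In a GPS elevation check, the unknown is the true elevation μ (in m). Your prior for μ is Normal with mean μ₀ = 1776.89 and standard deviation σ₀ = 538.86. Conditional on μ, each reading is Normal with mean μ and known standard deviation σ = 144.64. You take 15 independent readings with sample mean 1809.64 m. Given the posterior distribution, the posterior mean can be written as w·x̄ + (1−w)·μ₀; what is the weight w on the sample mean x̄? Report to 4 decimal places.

0.9952

For Normal data with known variance σ², a Normal(μ₀, σ₀²) prior on μ is conjugate. Posterior precision = 1/σ₀² + n/σ²; posterior mean is the precision-weighted average of μ₀ and x̄.
σ₀² = 538.86² = 290370.0996, σ² = 144.64² = 20920.7296. Prior precision 1/σ₀² = 1/290370.0996; data precision n/σ² = 15/20920.7296.
w = (n/σ²)/(1/σ₀² + n/σ²) = n·σ₀²/(σ² + n·σ₀²) = 15·290370.0996/(20920.7296 + 15·290370.0996) = 4355551.494/4376472.2236 = 0.9952.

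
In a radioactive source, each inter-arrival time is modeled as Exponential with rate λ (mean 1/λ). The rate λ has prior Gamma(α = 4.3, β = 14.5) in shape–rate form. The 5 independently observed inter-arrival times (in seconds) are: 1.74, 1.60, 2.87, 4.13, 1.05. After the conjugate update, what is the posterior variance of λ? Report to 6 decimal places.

With a Gamma(shape α, rate β) prior on the exponential rate λ, the posterior after n observations with total T = Σxᵢ is Gamma(α+n, β+T).
Sum of observations T = 11.39 seconds; n = 5.
Posterior: Gamma(4.3+5, 14.5+11.39) = Gamma(9.3, 25.89).
Var = α/β² = 0.013875.

0.013875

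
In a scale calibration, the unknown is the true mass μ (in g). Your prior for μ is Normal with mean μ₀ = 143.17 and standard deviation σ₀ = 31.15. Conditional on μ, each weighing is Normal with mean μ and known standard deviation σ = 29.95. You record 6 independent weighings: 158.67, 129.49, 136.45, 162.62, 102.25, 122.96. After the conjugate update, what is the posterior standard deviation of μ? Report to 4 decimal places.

11.3816

For Normal data with known variance σ², a Normal(μ₀, σ₀²) prior on μ is conjugate. Posterior precision = 1/σ₀² + n/σ²; posterior mean is the precision-weighted average of μ₀ and x̄.
σ₀² = 31.15² = 970.3225, σ² = 29.95² = 897.0025; σ² + n·σ₀² = 897.0025 + 6·970.3225 = 6718.9375.
Posterior precision = 1/σ₀² + n/σ² = 1/970.3225 + 6/897.0025 = (σ² + n·σ₀²)/(σ₀²σ²) = 6718.9375/(970.3225·897.0025); posterior variance σₙ² = σ₀²σ²/(σ² + n·σ₀²) = 970.3225·897.0025/6718.9375 = 129.541569.
Posterior SD = √σₙ² = √(970.3225·897.0025/6718.9375) = 11.3816.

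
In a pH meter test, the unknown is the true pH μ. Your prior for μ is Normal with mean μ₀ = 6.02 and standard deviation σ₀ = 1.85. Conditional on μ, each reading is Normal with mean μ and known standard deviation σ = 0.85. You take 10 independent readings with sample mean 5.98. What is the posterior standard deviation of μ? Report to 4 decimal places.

0.2660

For Normal data with known variance σ², a Normal(μ₀, σ₀²) prior on μ is conjugate. Posterior precision = 1/σ₀² + n/σ²; posterior mean is the precision-weighted average of μ₀ and x̄.
σ₀² = 1.85² = 3.4225, σ² = 0.85² = 0.7225; σ² + n·σ₀² = 0.7225 + 10·3.4225 = 34.9475.
Posterior precision = 1/σ₀² + n/σ² = 1/3.4225 + 10/0.7225 = (σ² + n·σ₀²)/(σ₀²σ²) = 34.9475/(3.4225·0.7225); posterior variance σₙ² = σ₀²σ²/(σ² + n·σ₀²) = 3.4225·0.7225/34.9475 = 0.070756.
Posterior SD = √σₙ² = √(3.4225·0.7225/34.9475) = 0.2660.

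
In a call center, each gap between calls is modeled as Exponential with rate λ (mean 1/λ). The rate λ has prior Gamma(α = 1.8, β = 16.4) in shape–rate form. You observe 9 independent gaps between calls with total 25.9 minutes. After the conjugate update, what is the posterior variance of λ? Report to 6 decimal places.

With a Gamma(shape α, rate β) prior on the exponential rate λ, the posterior after n observations with total T = Σxᵢ is Gamma(α+n, β+T).
Posterior: Gamma(1.8+9, 16.4+25.9) = Gamma(10.8, 42.3).
Var = α/β² = 0.006036.

0.006036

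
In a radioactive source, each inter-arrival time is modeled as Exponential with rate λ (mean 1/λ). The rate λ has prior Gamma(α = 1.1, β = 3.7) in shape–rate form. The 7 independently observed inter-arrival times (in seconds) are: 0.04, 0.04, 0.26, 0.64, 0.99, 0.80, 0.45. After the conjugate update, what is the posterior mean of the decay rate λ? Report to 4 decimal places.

1.1705

With a Gamma(shape α, rate β) prior on the exponential rate λ, the posterior after n observations with total T = Σxᵢ is Gamma(α+n, β+T).
Sum of observations T = 3.22 seconds; n = 7.
Posterior: Gamma(1.1+7, 3.7+3.22) = Gamma(8.1, 6.92).
Posterior mean of λ = α/β = 8.1/6.92 = 1.1705.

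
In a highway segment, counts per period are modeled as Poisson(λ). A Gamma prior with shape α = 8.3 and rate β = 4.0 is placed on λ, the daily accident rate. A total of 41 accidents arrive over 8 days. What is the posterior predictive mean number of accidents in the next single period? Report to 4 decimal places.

With a Gamma(shape α, rate β) prior, the Poisson likelihood is conjugate: the posterior is Gamma(α + ΣXᵢ, β + n).
Posterior: Gamma(α+S, β+n) = Gamma(8.3+41, 4.0+8) = Gamma(49.3, 12.0).
The predictive distribution for one future period is NegBinom with mean α/β = 4.1083.

4.1083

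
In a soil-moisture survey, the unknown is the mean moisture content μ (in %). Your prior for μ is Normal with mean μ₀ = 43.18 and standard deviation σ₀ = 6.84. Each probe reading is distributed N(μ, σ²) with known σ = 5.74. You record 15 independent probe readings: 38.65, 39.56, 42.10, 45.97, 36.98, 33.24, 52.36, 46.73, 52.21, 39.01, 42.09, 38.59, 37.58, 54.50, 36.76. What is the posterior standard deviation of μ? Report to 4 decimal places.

1.4485

For Normal data with known variance σ², a Normal(μ₀, σ₀²) prior on μ is conjugate. Posterior precision = 1/σ₀² + n/σ²; posterior mean is the precision-weighted average of μ₀ and x̄.
σ₀² = 6.84² = 46.7856, σ² = 5.74² = 32.9476; σ² + n·σ₀² = 32.9476 + 15·46.7856 = 734.7316.
Posterior precision = 1/σ₀² + n/σ² = 1/46.7856 + 15/32.9476 = (σ² + n·σ₀²)/(σ₀²σ²) = 734.7316/(46.7856·32.9476); posterior variance σₙ² = σ₀²σ²/(σ² + n·σ₀²) = 46.7856·32.9476/734.7316 = 2.098009.
Posterior SD = √σₙ² = √(46.7856·32.9476/734.7316) = 1.4485.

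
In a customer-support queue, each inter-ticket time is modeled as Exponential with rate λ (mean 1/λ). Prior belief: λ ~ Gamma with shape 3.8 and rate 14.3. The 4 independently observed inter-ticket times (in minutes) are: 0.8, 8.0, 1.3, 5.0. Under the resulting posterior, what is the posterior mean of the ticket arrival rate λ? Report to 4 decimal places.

With a Gamma(shape α, rate β) prior on the exponential rate λ, the posterior after n observations with total T = Σxᵢ is Gamma(α+n, β+T).
Sum of observations T = 15.1 minutes; n = 4.
Posterior: Gamma(3.8+4, 14.3+15.1) = Gamma(7.8, 29.4).
Posterior mean of λ = α/β = 7.8/29.4 = 0.2653.

0.2653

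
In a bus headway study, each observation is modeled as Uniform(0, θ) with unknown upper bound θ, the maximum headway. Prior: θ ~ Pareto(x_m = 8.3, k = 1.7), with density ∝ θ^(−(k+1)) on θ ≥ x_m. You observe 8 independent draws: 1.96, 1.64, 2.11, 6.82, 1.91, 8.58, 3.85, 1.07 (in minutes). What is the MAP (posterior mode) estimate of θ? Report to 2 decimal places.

8.58

A Pareto(scale x_m, shape k) prior on the upper bound θ of Uniform(0, θ) is conjugate: posterior is Pareto(max(x_m, max xᵢ), k + n).
Sample maximum = 8.58; prior scale x_m = 8.3 → posterior scale = max = 8.58.
Posterior shape = 1.7 + 8 = 9.7.
The Pareto density is decreasing on [x_m, ∞), so the mode is x_m = 8.58.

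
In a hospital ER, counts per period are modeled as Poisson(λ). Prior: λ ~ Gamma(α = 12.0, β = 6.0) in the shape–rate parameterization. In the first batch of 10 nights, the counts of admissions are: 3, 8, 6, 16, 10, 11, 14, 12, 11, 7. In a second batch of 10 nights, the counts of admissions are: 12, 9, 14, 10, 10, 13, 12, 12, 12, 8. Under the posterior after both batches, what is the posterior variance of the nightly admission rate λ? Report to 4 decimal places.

With a Gamma(shape α, rate β) prior, the Poisson likelihood is conjugate: the posterior is Gamma(α + ΣXᵢ, β + n).
Batch 1: sum of counts S = 98 over n = 10 nights.
After batch 1: Gamma(α+S, β+n) = Gamma(12.0+98, 6.0+10) = Gamma(110.0, 16.0).
Batch 2: sum of counts S = 112 over n = 10 nights.
After batch 2: Gamma(α+S, β+n) = Gamma(110.0+112, 16.0+10) = Gamma(222.0, 26.0).
Var = α/β² = 222.0/26.0² = 0.3284.

0.3284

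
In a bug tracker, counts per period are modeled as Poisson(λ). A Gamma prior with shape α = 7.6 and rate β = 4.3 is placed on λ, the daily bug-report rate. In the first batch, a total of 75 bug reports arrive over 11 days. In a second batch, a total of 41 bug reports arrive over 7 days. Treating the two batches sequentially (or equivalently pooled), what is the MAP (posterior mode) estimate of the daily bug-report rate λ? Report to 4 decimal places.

5.4978

With a Gamma(shape α, rate β) prior, the Poisson likelihood is conjugate: the posterior is Gamma(α + ΣXᵢ, β + n).
After batch 1: Gamma(α+S, β+n) = Gamma(7.6+75, 4.3+11) = Gamma(82.6, 15.3).
After batch 2: Gamma(α+S, β+n) = Gamma(82.6+41, 15.3+7) = Gamma(123.6, 22.3).
Mode of Gamma(α,β) for α≥1 is (α−1)/β = 122.6/22.3 = 5.4978.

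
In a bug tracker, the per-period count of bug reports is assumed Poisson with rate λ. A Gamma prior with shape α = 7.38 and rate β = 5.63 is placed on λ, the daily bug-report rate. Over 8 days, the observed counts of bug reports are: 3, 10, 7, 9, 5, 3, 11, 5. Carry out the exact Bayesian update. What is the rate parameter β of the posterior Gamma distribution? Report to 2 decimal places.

13.63

With a Gamma(shape α, rate β) prior, the Poisson likelihood is conjugate: the posterior is Gamma(α + ΣXᵢ, β + n).
Sum of counts S = 53 over n = 8 days.
Posterior: Gamma(α+S, β+n) = Gamma(7.38+53, 5.63+8) = Gamma(60.38, 13.63).
Posterior β = 13.63.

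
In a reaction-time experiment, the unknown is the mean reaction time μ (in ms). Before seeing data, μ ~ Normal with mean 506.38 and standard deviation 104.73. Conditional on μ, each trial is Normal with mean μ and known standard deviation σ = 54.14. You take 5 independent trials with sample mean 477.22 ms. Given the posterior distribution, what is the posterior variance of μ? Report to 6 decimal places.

For Normal data with known variance σ², a Normal(μ₀, σ₀²) prior on μ is conjugate. Posterior precision = 1/σ₀² + n/σ²; posterior mean is the precision-weighted average of μ₀ and x̄.
σ₀² = 104.73² = 10968.3729, σ² = 54.14² = 2931.1396; σ² + n·σ₀² = 2931.1396 + 5·10968.3729 = 57773.0041.
Posterior precision = 1/σ₀² + n/σ² = 1/10968.3729 + 5/2931.1396 = (σ² + n·σ₀²)/(σ₀²σ²) = 57773.0041/(10968.3729·2931.1396); posterior variance σₙ² = σ₀²σ²/(σ² + n·σ₀²) = 10968.3729·2931.1396/57773.0041 = 556.485380.

556.485380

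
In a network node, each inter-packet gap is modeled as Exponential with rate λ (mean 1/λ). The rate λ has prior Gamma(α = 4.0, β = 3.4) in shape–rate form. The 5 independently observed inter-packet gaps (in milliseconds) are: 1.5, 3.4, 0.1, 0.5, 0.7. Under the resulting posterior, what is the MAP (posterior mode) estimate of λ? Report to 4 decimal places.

0.8333

With a Gamma(shape α, rate β) prior on the exponential rate λ, the posterior after n observations with total T = Σxᵢ is Gamma(α+n, β+T).
Sum of observations T = 6.2 milliseconds; n = 5.
Posterior: Gamma(4.0+5, 3.4+6.2) = Gamma(9.0, 9.6).
Mode = (α−1)/β = 0.8333.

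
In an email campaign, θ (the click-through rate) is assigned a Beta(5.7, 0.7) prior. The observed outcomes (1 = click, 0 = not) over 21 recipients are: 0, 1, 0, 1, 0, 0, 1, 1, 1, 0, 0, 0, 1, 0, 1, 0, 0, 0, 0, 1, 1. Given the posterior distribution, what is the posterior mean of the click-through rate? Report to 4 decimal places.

The Beta prior is conjugate to a Binomial/Bernoulli likelihood; the update adds successes to α and failures to β.
Posterior: Beta(α+k, β+n−k) = Beta(5.7+9, 0.7+12) = Beta(14.7, 12.7).
Posterior mean = α/(α+β) = 14.7/27.4 = 0.5365.

0.5365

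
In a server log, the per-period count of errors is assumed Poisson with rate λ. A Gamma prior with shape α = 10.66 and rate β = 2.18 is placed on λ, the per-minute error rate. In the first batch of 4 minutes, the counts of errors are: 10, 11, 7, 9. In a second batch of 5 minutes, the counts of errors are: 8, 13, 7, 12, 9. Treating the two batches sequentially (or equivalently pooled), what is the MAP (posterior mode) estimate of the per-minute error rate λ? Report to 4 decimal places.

With a Gamma(shape α, rate β) prior, the Poisson likelihood is conjugate: the posterior is Gamma(α + ΣXᵢ, β + n).
Batch 1: sum of counts S = 37 over n = 4 minutes.
After batch 1: Gamma(α+S, β+n) = Gamma(10.66+37, 2.18+4) = Gamma(47.66, 6.18).
Batch 2: sum of counts S = 49 over n = 5 minutes.
After batch 2: Gamma(α+S, β+n) = Gamma(47.66+49, 6.18+5) = Gamma(96.66, 11.18).
Mode of Gamma(α,β) for α≥1 is (α−1)/β = 95.66/11.18 = 8.5564.

8.5564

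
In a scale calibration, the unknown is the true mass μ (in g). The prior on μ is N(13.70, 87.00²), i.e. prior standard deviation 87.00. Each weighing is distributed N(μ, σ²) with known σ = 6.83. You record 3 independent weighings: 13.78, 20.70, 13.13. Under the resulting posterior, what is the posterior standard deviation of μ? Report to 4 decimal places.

For Normal data with known variance σ², a Normal(μ₀, σ₀²) prior on μ is conjugate. Posterior precision = 1/σ₀² + n/σ²; posterior mean is the precision-weighted average of μ₀ and x̄.
σ₀² = 87.00² = 7569, σ² = 6.83² = 46.6489; σ² + n·σ₀² = 46.6489 + 3·7569 = 22753.6489.
Posterior precision = 1/σ₀² + n/σ² = 1/7569 + 3/46.6489 = (σ² + n·σ₀²)/(σ₀²σ²) = 22753.6489/(7569·46.6489); posterior variance σₙ² = σ₀²σ²/(σ² + n·σ₀²) = 7569·46.6489/22753.6489 = 15.517754.
Posterior SD = √σₙ² = √(7569·46.6489/22753.6489) = 3.9393.

3.9393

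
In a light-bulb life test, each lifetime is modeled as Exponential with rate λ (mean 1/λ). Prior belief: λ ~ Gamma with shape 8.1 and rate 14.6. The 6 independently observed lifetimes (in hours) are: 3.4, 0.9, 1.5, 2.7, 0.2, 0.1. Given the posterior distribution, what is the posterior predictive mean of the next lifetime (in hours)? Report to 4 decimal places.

1.7863

With a Gamma(shape α, rate β) prior on the exponential rate λ, the posterior after n observations with total T = Σxᵢ is Gamma(α+n, β+T).
Sum of observations T = 8.8 hours; n = 6.
Posterior: Gamma(8.1+6, 14.6+8.8) = Gamma(14.1, 23.4).
The predictive distribution for the next observation is Lomax; its mean is β/(α−1) = 23.4/13.1 = 1.7863.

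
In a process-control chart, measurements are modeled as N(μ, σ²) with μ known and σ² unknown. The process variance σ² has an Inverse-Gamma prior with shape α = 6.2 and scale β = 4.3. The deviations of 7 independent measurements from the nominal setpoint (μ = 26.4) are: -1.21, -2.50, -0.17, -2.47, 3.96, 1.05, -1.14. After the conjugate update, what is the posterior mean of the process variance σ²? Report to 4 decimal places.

With known mean μ and an Inverse-Gamma(α, β) prior on σ², the Normal likelihood is conjugate: posterior is Inv-Gamma(α + n/2, β + Σ(xᵢ−μ)²/2).
Σ(xᵢ−μ)² = (-1.21)² + (-2.50)² + (-0.17)² + (-2.47)² + (3.96)² + (1.05)² + (-1.14)² = 31.9276.
Posterior: Inv-Gamma(6.2 + 7/2, 4.3 + 31.9276/2) = Inv-Gamma(9.70, 20.26380).
E[σ²|data] = β/(α−1) = 20.26380/8.70 = 2.3292.

2.3292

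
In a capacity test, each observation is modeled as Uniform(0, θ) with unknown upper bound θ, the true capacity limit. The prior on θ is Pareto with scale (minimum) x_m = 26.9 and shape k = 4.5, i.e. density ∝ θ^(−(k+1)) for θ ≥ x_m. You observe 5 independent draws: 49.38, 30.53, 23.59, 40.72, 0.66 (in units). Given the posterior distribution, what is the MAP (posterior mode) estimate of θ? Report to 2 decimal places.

49.38

A Pareto(scale x_m, shape k) prior on the upper bound θ of Uniform(0, θ) is conjugate: posterior is Pareto(max(x_m, max xᵢ), k + n).
Sample maximum = 49.38; prior scale x_m = 26.9 → posterior scale = max = 49.38.
Posterior shape = 4.5 + 5 = 9.5.
The Pareto density is decreasing on [x_m, ∞), so the mode is x_m = 49.38.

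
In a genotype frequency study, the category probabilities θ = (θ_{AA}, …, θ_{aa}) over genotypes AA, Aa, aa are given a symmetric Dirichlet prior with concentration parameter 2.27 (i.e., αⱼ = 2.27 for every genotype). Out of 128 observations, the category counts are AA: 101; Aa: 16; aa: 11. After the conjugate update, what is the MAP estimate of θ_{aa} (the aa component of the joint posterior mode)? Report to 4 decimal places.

The Dirichlet prior is conjugate to the Multinomial likelihood: each posterior αⱼ = prior αⱼ + observed count nⱼ.
Posterior concentration: (103.27, 18.27, 13.27), total = 134.81.
Joint mode component: (α_{aa}−1)/(Σα−K) = 12.27/131.81 = 0.0931.

0.0931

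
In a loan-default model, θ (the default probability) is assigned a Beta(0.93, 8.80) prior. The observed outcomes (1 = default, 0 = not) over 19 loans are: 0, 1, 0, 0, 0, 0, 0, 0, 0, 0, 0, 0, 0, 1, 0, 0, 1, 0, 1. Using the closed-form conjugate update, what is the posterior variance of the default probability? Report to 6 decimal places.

The Beta prior is conjugate to a Binomial/Bernoulli likelihood; the update adds successes to α and failures to β.
Posterior: Beta(α+k, β+n−k) = Beta(0.93+4, 8.80+15) = Beta(4.93, 23.80).
Var = αβ/((α+β)²(α+β+1)) = 4.93·23.80/(28.73²·29.73) = 0.004781.

0.004781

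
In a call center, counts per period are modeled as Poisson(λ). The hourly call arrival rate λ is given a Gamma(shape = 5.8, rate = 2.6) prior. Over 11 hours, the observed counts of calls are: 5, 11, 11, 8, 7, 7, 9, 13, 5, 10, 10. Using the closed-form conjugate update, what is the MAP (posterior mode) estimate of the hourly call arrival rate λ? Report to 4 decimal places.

With a Gamma(shape α, rate β) prior, the Poisson likelihood is conjugate: the posterior is Gamma(α + ΣXᵢ, β + n).
Sum of counts S = 96 over n = 11 hours.
Posterior: Gamma(α+S, β+n) = Gamma(5.8+96, 2.6+11) = Gamma(101.8, 13.6).
Mode of Gamma(α,β) for α≥1 is (α−1)/β = 100.8/13.6 = 7.4118.

7.4118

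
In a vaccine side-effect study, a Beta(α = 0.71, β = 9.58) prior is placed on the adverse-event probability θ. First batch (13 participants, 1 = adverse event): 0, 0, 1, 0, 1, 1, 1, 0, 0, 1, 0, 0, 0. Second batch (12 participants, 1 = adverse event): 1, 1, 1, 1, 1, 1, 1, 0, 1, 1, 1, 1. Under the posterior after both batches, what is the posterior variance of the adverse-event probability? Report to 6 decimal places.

0.006870

The Beta prior is conjugate to a Binomial/Bernoulli likelihood; the update adds successes to α and failures to β.
After batch 1: Beta(0.71+5, 9.58+8) = Beta(5.71, 17.58).
After batch 2: Beta(5.71+11, 17.58+1) = Beta(16.71, 18.58).
Var = αβ/((α+β)²(α+β+1)) = 16.71·18.58/(35.29²·36.29) = 0.006870.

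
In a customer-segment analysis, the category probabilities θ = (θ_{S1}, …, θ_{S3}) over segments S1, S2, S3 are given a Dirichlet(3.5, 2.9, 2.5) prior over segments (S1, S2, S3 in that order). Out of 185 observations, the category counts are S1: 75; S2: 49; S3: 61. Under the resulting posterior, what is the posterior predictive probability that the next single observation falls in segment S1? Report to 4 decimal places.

0.4048

The Dirichlet prior is conjugate to the Multinomial likelihood: each posterior αⱼ = prior αⱼ + observed count nⱼ.
Posterior concentration: (78.5, 51.9, 63.5), total = 193.9.
P(next = S1 | data) = α_{S1}/Σα = 0.4048.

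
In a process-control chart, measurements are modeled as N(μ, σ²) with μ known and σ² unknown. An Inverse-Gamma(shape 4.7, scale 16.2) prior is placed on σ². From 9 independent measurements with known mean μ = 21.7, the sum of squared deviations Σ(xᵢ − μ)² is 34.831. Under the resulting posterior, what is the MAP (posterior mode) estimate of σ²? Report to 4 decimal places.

3.2956

With known mean μ and an Inverse-Gamma(α, β) prior on σ², the Normal likelihood is conjugate: posterior is Inv-Gamma(α + n/2, β + Σ(xᵢ−μ)²/2).
Posterior: Inv-Gamma(4.7 + 9/2, 16.2 + 34.831/2) = Inv-Gamma(9.20, 33.6155).
Mode = β/(α+1) = 33.6155/10.20 = 3.2956.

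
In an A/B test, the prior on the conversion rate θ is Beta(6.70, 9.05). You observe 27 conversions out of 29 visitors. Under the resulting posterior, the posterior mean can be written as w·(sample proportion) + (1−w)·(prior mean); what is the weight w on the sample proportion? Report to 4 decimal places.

0.6480

The Beta prior is conjugate to a Binomial/Bernoulli likelihood; the update adds successes to α and failures to β.
Posterior mean = (α₀+k)/(α₀+β₀+n) = [n/(α₀+β₀+n)]·(k/n) + [(α₀+β₀)/(α₀+β₀+n)]·α₀/(α₀+β₀), so only n and the prior enter the weight.
The weight on the data is w = n/(α₀+β₀+n) = 29/(6.70+9.05+29) = 29/44.75 = 0.6480.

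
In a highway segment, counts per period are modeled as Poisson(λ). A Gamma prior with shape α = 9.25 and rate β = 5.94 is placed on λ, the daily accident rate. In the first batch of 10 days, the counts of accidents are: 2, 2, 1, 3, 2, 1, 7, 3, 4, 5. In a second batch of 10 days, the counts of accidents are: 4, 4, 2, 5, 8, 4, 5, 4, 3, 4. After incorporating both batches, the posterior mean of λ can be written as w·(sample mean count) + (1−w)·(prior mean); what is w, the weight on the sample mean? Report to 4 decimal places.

0.7710

With a Gamma(shape α, rate β) prior, the Poisson likelihood is conjugate: the posterior is Gamma(α + ΣXᵢ, β + n).
Total number of days: n = 10 + 10 = 20.
Posterior mean = (α₀+S)/(β₀+n) = [n/(β₀+n)]·(S/n) + [β₀/(β₀+n)]·(α₀/β₀), so only n and β₀ enter the weight.
Weight on data w = n/(β₀+n) = 20/(5.94+20) = 20/25.94 = 0.7710.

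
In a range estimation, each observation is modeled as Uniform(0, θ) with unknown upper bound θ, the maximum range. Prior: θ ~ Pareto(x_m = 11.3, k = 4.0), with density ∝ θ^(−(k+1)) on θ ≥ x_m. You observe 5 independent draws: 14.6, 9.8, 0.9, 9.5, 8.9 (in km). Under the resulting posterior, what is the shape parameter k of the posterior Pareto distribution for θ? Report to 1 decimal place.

A Pareto(scale x_m, shape k) prior on the upper bound θ of Uniform(0, θ) is conjugate: posterior is Pareto(max(x_m, max xᵢ), k + n).
Sample maximum = 14.6; prior scale x_m = 11.3 → posterior scale = max = 14.6.
Posterior shape = 4.0 + 5 = 9.0.
Posterior shape k = 9.0.

9.0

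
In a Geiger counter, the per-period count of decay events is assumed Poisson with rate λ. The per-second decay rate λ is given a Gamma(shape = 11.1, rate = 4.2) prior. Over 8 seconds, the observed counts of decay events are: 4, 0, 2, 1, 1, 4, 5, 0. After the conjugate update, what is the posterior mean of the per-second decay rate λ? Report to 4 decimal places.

With a Gamma(shape α, rate β) prior, the Poisson likelihood is conjugate: the posterior is Gamma(α + ΣXᵢ, β + n).
Sum of counts S = 17 over n = 8 seconds.
Posterior: Gamma(α+S, β+n) = Gamma(11.1+17, 4.2+8) = Gamma(28.1, 12.2).
Posterior mean = α/β = 28.1/12.2 = 2.3033.

2.3033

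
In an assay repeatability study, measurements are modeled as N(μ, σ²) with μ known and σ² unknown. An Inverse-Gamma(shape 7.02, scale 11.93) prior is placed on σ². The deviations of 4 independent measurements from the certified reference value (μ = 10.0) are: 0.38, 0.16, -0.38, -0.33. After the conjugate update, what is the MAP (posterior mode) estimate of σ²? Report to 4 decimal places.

With known mean μ and an Inverse-Gamma(α, β) prior on σ², the Normal likelihood is conjugate: posterior is Inv-Gamma(α + n/2, β + Σ(xᵢ−μ)²/2).
Σ(xᵢ−μ)² = (0.38)² + (0.16)² + (-0.38)² + (-0.33)² = 0.4233.
Posterior: Inv-Gamma(7.02 + 4/2, 11.93 + 0.4233/2) = Inv-Gamma(9.02, 12.14165).
Mode = β/(α+1) = 12.14165/10.02 = 1.2117.

1.2117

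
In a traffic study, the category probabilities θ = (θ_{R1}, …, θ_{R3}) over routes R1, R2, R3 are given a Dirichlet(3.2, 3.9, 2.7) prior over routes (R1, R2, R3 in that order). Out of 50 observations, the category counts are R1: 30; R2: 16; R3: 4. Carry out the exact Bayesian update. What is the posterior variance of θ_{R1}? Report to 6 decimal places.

0.004062

The Dirichlet prior is conjugate to the Multinomial likelihood: each posterior αⱼ = prior αⱼ + observed count nⱼ.
Posterior concentration: (33.2, 19.9, 6.7), total = 59.8.
Var[θ_j] = α_j(Σα−α_j)/((Σα)²(Σα+1)) = 33.2·26.6/(59.8²·60.8) = 0.004062.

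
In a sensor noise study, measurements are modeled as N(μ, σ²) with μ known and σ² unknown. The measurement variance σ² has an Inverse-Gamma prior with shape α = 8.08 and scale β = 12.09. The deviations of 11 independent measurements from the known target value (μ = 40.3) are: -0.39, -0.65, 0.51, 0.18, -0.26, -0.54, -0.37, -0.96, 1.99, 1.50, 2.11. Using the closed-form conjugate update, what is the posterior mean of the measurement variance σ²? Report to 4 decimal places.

1.4756

With known mean μ and an Inverse-Gamma(α, β) prior on σ², the Normal likelihood is conjugate: posterior is Inv-Gamma(α + n/2, β + Σ(xᵢ−μ)²/2).
Σ(xᵢ−μ)² = (-0.39)² + (-0.65)² + (0.51)² + (0.18)² + (-0.26)² + (-0.54)² + (-0.37)² + (-0.96)² + (1.99)² + (1.50)² + (2.11)² = 12.9470.
Posterior: Inv-Gamma(8.08 + 11/2, 12.09 + 12.9470/2) = Inv-Gamma(13.58, 18.56350).
E[σ²|data] = β/(α−1) = 18.56350/12.58 = 1.4756.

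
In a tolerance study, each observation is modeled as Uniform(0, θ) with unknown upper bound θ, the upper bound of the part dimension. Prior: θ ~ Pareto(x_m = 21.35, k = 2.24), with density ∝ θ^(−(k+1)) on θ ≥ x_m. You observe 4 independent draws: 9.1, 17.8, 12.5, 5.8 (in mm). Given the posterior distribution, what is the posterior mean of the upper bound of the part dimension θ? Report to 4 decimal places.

A Pareto(scale x_m, shape k) prior on the upper bound θ of Uniform(0, θ) is conjugate: posterior is Pareto(max(x_m, max xᵢ), k + n).
Sample maximum = 17.8; prior scale x_m = 21.35 → posterior scale = max = 21.35.
Posterior shape = 2.24 + 4 = 6.24.
E[θ|data] = k·x_m/(k−1) = 6.24·21.35/5.24 = 25.4244.

25.4244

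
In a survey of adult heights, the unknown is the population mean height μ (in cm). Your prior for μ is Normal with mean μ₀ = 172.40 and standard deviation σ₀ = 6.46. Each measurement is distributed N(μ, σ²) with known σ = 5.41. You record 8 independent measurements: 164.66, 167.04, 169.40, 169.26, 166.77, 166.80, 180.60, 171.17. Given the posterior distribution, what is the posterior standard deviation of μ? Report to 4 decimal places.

1.8340

For Normal data with known variance σ², a Normal(μ₀, σ₀²) prior on μ is conjugate. Posterior precision = 1/σ₀² + n/σ²; posterior mean is the precision-weighted average of μ₀ and x̄.
σ₀² = 6.46² = 41.7316, σ² = 5.41² = 29.2681; σ² + n·σ₀² = 29.2681 + 8·41.7316 = 363.1209.
Posterior precision = 1/σ₀² + n/σ² = 1/41.7316 + 8/29.2681 = (σ² + n·σ₀²)/(σ₀²σ²) = 363.1209/(41.7316·29.2681); posterior variance σₙ² = σ₀²σ²/(σ² + n·σ₀²) = 41.7316·29.2681/363.1209 = 3.363631.
Posterior SD = √σₙ² = √(41.7316·29.2681/363.1209) = 1.8340.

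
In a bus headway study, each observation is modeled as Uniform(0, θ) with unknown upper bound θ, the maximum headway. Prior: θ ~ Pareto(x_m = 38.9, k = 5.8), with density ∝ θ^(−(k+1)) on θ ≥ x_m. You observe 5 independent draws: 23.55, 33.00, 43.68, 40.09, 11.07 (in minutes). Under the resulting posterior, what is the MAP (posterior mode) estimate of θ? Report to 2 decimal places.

A Pareto(scale x_m, shape k) prior on the upper bound θ of Uniform(0, θ) is conjugate: posterior is Pareto(max(x_m, max xᵢ), k + n).
Sample maximum = 43.68; prior scale x_m = 38.9 → posterior scale = max = 43.68.
Posterior shape = 5.8 + 5 = 10.8.
The Pareto density is decreasing on [x_m, ∞), so the mode is x_m = 43.68.

43.68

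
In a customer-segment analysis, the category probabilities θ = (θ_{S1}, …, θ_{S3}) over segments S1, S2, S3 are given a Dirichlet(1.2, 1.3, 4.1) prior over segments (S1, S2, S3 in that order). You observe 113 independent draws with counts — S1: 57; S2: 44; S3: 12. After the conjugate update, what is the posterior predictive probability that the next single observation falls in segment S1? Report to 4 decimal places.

0.4866

The Dirichlet prior is conjugate to the Multinomial likelihood: each posterior αⱼ = prior αⱼ + observed count nⱼ.
Posterior concentration: (58.2, 45.3, 16.1), total = 119.6.
P(next = S1 | data) = α_{S1}/Σα = 0.4866.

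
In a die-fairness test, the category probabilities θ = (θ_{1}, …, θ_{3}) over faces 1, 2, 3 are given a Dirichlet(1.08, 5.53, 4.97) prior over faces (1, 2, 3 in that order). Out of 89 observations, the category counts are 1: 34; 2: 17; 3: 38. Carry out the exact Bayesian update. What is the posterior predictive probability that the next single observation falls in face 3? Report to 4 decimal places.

0.4272

The Dirichlet prior is conjugate to the Multinomial likelihood: each posterior αⱼ = prior αⱼ + observed count nⱼ.
Posterior concentration: (35.08, 22.53, 42.97), total = 100.58.
P(next = 3 | data) = α_{3}/Σα = 0.4272.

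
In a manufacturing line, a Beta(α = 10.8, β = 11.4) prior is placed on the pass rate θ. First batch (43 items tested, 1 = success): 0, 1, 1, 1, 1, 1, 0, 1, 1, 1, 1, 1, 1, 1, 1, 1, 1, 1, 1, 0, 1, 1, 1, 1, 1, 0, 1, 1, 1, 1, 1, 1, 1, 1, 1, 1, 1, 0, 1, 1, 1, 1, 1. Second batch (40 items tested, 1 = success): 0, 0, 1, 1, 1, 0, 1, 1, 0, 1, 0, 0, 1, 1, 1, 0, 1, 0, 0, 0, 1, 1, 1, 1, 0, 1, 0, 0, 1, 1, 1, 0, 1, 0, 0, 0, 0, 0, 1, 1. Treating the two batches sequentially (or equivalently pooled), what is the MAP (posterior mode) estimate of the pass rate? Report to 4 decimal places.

0.6667

The Beta prior is conjugate to a Binomial/Bernoulli likelihood; the update adds successes to α and failures to β.
After batch 1: Beta(10.8+38, 11.4+5) = Beta(48.8, 16.4).
After batch 2: Beta(48.8+21, 16.4+19) = Beta(69.8, 35.4).
Mode of Beta(a,b) for a,b>1 is (a−1)/(a+b−2) = 68.8/103.2 = 0.6667.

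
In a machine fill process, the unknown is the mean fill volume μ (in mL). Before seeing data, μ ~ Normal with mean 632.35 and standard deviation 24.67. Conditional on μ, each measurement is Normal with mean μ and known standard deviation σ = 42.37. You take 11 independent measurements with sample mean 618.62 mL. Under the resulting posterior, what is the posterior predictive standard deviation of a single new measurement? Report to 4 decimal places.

43.8624

For Normal data with known variance σ², a Normal(μ₀, σ₀²) prior on μ is conjugate. Posterior precision = 1/σ₀² + n/σ²; posterior mean is the precision-weighted average of μ₀ and x̄.
σ₀² = 24.67² = 608.6089, σ² = 42.37² = 1795.2169; σ² + n·σ₀² = 1795.2169 + 11·608.6089 = 8489.9148.
Posterior precision = 1/σ₀² + n/σ² = 1/608.6089 + 11/1795.2169 = (σ² + n·σ₀²)/(σ₀²σ²) = 8489.9148/(608.6089·1795.2169); posterior variance σₙ² = σ₀²σ²/(σ² + n·σ₀²) = 608.6089·1795.2169/8489.9148 = 128.692102.
Predictive variance for one new observation = σₙ² + σ² = 608.6089·1795.2169/8489.9148 + 1795.2169 = σ²·(σ₀² + 8489.9148)/8489.9148 = 1795.2169·9098.5237/8489.9148 = 1923.909002; SD = √(1795.2169·9098.5237/8489.9148) = 43.8624.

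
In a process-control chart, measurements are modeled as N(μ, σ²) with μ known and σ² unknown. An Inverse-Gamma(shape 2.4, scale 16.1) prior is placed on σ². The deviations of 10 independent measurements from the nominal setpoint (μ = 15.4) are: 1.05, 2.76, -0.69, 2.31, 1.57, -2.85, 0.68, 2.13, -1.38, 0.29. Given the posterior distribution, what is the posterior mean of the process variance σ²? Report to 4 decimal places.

With known mean μ and an Inverse-Gamma(α, β) prior on σ², the Normal likelihood is conjugate: posterior is Inv-Gamma(α + n/2, β + Σ(xᵢ−μ)²/2).
Σ(xᵢ−μ)² = (1.05)² + (2.76)² + (-0.69)² + (2.31)² + (1.57)² + (-2.85)² + (0.68)² + (2.13)² + (-1.38)² + (0.29)² = 32.1075.
Posterior: Inv-Gamma(2.4 + 10/2, 16.1 + 32.1075/2) = Inv-Gamma(7.40, 32.15375).
E[σ²|data] = β/(α−1) = 32.15375/6.40 = 5.0240.

5.0240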